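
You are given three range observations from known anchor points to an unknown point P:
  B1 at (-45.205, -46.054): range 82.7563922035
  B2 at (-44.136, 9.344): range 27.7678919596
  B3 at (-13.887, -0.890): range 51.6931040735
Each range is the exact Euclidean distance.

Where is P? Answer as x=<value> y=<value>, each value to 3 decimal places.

x=-49.486 y=36.592

eq1: (x + 45.205)² + (y + 46.054)² = 82.7563922035²
eq2: (x + 44.136)² + (y − 9.344)² = 27.7678919596²
eq3: (x + 13.887)² + (y + 0.890)² = 51.6931040735²
eq2−eq1, eq2−eq3 (x²,y² cancel):
  -2.138·x − 110.796·y = -3948.398518
  60.498·x − 20.468·y = -3742.777148
det = -2.138·-20.468 − -110.796·60.498 = 6746.696992
x = (-3948.398518·-20.468 − -110.796·-3742.777148) / 6746.696992 = -49.486277
y = (-2.138·-3742.777148 − -3948.398518·60.498) / 6746.696992 = 36.591575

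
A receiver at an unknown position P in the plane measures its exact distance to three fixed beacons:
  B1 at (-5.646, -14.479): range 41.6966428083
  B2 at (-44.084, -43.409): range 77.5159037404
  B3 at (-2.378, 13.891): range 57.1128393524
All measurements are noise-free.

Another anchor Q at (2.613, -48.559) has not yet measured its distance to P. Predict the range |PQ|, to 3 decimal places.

34.479

eq1: (x + 5.646)² + (y + 14.479)² = 41.6966428083²
eq2: (x + 44.084)² + (y + 43.409)² = 77.5159037404²
eq3: (x + 2.378)² + (y − 13.891)² = 57.1128393524²
eq1−eq2, eq1−eq3 (x²,y² cancel):
  -76.876·x − 57.860·y = -683.883731
  6.536·x + 56.740·y = -1566.170389
det = -76.876·56.740 − -57.860·6.536 = -3983.771280
x = (-683.883731·56.740 − -57.860·-1566.170389) / -3983.771280 = 32.487352
y = (-76.876·-1566.170389 − -683.883731·6.536) / -3983.771280 = -31.344866
|P − Q| = √((32.487352 − 2.613)² + (-31.344866 − -48.559)²) = 34.479027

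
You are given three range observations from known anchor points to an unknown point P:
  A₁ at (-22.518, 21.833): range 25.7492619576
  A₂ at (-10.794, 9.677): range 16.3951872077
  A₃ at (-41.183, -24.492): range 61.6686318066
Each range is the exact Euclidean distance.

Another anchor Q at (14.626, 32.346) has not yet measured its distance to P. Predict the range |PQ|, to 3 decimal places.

18.059

eq1: (x + 22.518)² + (y − 21.833)² = 25.7492619576²
eq2: (x + 10.794)² + (y − 9.677)² = 16.3951872077²
eq3: (x + 41.183)² + (y + 24.492)² = 61.6686318066²
eq3−eq2, eq3−eq1 (x²,y² cancel):
  60.778·x + 68.338·y = 1448.475197
  37.330·x + 92.650·y = 1827.838318
det = 60.778·92.650 − 68.338·37.330 = 3080.024160
x = (1448.475197·92.650 − 68.338·1827.838318) / 3080.024160 = 3.016344
y = (60.778·1827.838318 − 1448.475197·37.330) / 3080.024160 = 18.513094
|P − Q| = √((3.016344 − 14.626)² + (18.513094 − 32.346)²) = 18.059164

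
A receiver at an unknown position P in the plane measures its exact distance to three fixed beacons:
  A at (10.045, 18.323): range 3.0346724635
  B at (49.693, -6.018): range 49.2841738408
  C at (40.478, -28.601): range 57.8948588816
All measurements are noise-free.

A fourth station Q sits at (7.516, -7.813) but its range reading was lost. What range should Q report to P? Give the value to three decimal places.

eq1: (x − 10.045)² + (y − 18.323)² = 3.0346724635²
eq2: (x − 49.693)² + (y + 6.018)² = 49.2841738408²
eq3: (x − 40.478)² + (y + 28.601)² = 57.8948588816²
eq3−eq2, eq3−eq1 (x²,y² cancel):
  18.430·x + 45.166·y = 972.009782
  -60.866·x + 93.848·y = 1322.754117
det = 18.430·93.848 − 45.166·-60.866 = 4478.692396
x = (972.009782·93.848 − 45.166·1322.754117) / 4478.692396 = 7.028315
y = (18.430·1322.754117 − 972.009782·-60.866) / 4478.692396 = 18.652923
|P − Q| = √((7.028315 − 7.516)² + (18.652923 − -7.813)²) = 26.470416

26.470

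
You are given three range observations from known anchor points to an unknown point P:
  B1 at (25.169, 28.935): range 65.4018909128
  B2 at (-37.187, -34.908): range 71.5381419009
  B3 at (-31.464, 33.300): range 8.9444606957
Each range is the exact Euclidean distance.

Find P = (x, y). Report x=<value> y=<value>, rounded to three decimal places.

x=-39.784 y=36.583

eq1: (x − 25.169)² + (y − 28.935)² = 65.4018909128²
eq2: (x + 37.187)² + (y + 34.908)² = 71.5381419009²
eq3: (x + 31.464)² + (y − 33.300)² = 8.9444606957²
eq1−eq2, eq1−eq3 (x²,y² cancel):
  -124.712·x − 127.686·y = 290.430235
  -113.266·x + 8.730·y = 4825.564468
det = -124.712·8.730 − -127.686·-113.266 = -15551.218236
x = (290.430235·8.730 − -127.686·4825.564468) / -15551.218236 = -39.784181
y = (-124.712·4825.564468 − 290.430235·-113.266) / -15551.218236 = 36.582981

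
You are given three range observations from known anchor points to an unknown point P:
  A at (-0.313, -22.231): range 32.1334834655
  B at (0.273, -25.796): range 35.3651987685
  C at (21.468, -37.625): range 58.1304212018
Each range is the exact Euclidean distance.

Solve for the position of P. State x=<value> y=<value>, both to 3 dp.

x=-19.783 y=3.332

eq1: (x + 0.313)² + (y + 22.231)² = 32.1334834655²
eq2: (x − 0.273)² + (y + 25.796)² = 35.3651987685²
eq3: (x − 21.468)² + (y + 37.625)² = 58.1304212018²
eq2−eq3, eq2−eq1 (x²,y² cancel):
  42.390·x − 23.658·y = -917.441081
  -1.172·x + 7.130·y = 46.943709
det = 42.390·7.130 − -23.658·-1.172 = 274.513524
x = (-917.441081·7.130 − -23.658·46.943709) / 274.513524 = -19.783217
y = (42.390·46.943709 − -917.441081·-1.172) / 274.513524 = 3.332087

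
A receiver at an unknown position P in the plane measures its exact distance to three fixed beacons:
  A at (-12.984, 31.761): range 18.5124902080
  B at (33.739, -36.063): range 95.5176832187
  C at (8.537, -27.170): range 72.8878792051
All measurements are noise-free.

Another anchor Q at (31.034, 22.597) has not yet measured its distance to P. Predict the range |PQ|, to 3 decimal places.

63.416

eq1: (x + 12.984)² + (y − 31.761)² = 18.5124902080²
eq2: (x − 33.739)² + (y + 36.063)² = 95.5176832187²
eq3: (x − 8.537)² + (y + 27.170)² = 72.8878792051²
eq1−eq2, eq1−eq3 (x²,y² cancel):
  93.446·x − 135.648·y = -7519.400801
  43.042·x − 117.862·y = -5336.186749
det = 93.446·-117.862 − -135.648·43.042 = -5175.171236
x = (-7519.400801·-117.862 − -135.648·-5336.186749) / -5175.171236 = -31.382258
y = (93.446·-5336.186749 − -7519.400801·43.042) / -5175.171236 = 33.814390
|P − Q| = √((-31.382258 − 31.034)² + (33.814390 − 22.597)²) = 63.416236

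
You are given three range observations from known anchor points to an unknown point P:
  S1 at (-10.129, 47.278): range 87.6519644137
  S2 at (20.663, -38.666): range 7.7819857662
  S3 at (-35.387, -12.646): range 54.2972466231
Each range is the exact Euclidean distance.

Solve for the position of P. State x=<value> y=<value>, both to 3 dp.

x=13.008 y=-37.265

eq1: (x + 10.129)² + (y − 47.278)² = 87.6519644137²
eq2: (x − 20.663)² + (y + 38.666)² = 7.7819857662²
eq3: (x + 35.387)² + (y + 12.646)² = 54.2972466231²
eq2−eq1, eq2−eq3 (x²,y² cancel):
  -61.584·x + 171.888·y = -7206.520763
  -112.100·x + 52.040·y = -3397.489728
det = -61.584·52.040 − 171.888·-112.100 = 16063.813440
x = (-7206.520763·52.040 − 171.888·-3397.489728) / 16063.813440 = 13.008142
y = (-61.584·-3397.489728 − -7206.520763·-112.100) / 16063.813440 = -37.265122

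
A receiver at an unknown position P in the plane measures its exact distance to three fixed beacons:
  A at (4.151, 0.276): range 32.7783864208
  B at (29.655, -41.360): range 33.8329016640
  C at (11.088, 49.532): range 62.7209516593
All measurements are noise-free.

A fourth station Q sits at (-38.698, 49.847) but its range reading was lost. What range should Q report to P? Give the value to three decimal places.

eq1: (x − 4.151)² + (y − 0.276)² = 32.7783864208²
eq2: (x − 29.655)² + (y + 41.360)² = 33.8329016640²
eq3: (x − 11.088)² + (y − 49.532)² = 62.7209516593²
eq2−eq1, eq2−eq3 (x²,y² cancel):
  -51.008·x + 83.272·y = -2502.519029
  -37.134·x + 181.784·y = -2802.958399
det = -51.008·181.784 − 83.272·-37.134 = -6180.215824
x = (-2502.519029·181.784 − 83.272·-2802.958399) / -6180.215824 = 35.841785
y = (-51.008·-2802.958399 − -2502.519029·-37.134) / -6180.215824 = -8.097575
|P − Q| = √((35.841785 − -38.698)² + (-8.097575 − 49.847)²) = 94.412676

94.413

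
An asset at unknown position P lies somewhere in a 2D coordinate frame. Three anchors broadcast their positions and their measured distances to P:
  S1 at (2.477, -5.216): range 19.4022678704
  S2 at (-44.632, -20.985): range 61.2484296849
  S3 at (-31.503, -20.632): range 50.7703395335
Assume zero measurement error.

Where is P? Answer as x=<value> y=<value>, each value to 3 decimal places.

eq1: (x − 2.477)² + (y + 5.216)² = 19.4022678704²
eq2: (x + 44.632)² + (y + 20.985)² = 61.2484296849²
eq3: (x + 31.503)² + (y + 20.632)² = 50.7703395335²
eq1−eq3, eq1−eq2 (x²,y² cancel):
  -67.960·x − 30.832·y = -816.403130
  -94.218·x − 31.538·y = -975.878676
det = -67.960·-31.538 − -30.832·-94.218 = -761.606896
x = (-816.403130·-31.538 − -30.832·-975.878676) / -761.606896 = 5.699225
y = (-67.960·-975.878676 − -816.403130·-94.218) / -761.606896 = 13.916832

x=5.699 y=13.917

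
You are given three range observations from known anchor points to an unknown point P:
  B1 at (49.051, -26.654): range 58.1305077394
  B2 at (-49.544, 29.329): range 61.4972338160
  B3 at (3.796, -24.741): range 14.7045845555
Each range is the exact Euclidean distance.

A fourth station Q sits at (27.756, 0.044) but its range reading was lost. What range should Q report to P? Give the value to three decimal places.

eq1: (x − 49.051)² + (y + 26.654)² = 58.1305077394²
eq2: (x + 49.544)² + (y − 29.329)² = 61.4972338160²
eq3: (x − 3.796)² + (y + 24.741)² = 14.7045845555²
eq1−eq2, eq1−eq3 (x²,y² cancel):
  -197.190·x + 111.966·y = -204.391977
  -90.510·x + 3.826·y = 673.021503
det = -197.190·3.826 − 111.966·-90.510 = 9379.593720
x = (-204.391977·3.826 − 111.966·673.021503) / 9379.593720 = -8.117359
y = (-197.190·673.021503 − -204.391977·-90.510) / 9379.593720 = -16.121448
|P − Q| = √((-8.117359 − 27.756)² + (-16.121448 − 0.044)²) = 39.347421

39.347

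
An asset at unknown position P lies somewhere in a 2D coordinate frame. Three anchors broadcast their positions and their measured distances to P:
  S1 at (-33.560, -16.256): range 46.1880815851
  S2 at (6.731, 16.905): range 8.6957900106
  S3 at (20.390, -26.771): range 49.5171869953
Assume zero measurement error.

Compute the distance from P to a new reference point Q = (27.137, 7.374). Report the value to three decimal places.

30.773

eq1: (x + 33.560)² + (y + 16.256)² = 46.1880815851²
eq2: (x − 6.731)² + (y − 16.905)² = 8.6957900106²
eq3: (x − 20.390)² + (y + 26.771)² = 49.5171869953²
eq3−eq1, eq3−eq2 (x²,y² cancel):
  -107.900·x + 21.030·y = 576.705522
  -27.318·x + 87.352·y = 1574.981889
det = -107.900·87.352 − 21.030·-27.318 = -8850.783260
x = (576.705522·87.352 − 21.030·1574.981889) / -8850.783260 = -1.949490
y = (-107.900·1574.981889 − 576.705522·-27.318) / -8850.783260 = 17.420617
|P − Q| = √((-1.949490 − 27.137)² + (17.420617 − 7.374)²) = 30.772689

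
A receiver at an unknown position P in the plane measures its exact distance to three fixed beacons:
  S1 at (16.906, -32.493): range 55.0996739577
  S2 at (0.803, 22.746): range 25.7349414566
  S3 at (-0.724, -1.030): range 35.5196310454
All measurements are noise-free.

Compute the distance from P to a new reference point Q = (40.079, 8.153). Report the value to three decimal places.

19.211

eq1: (x − 16.906)² + (y + 32.493)² = 55.0996739577²
eq2: (x − 0.803)² + (y − 22.746)² = 25.7349414566²
eq3: (x + 0.724)² + (y + 1.030)² = 35.5196310454²
eq2−eq3, eq2−eq1 (x²,y² cancel):
  -3.054·x − 47.552·y = -1115.797227
  32.206·x − 110.478·y = -1550.104298
det = -3.054·-110.478 − -47.552·32.206 = 1868.859524
x = (-1115.797227·-110.478 − -47.552·-1550.104298) / 1868.859524 = 26.519107
y = (-3.054·-1550.104298 − -1115.797227·32.206) / 1868.859524 = 21.761606
|P − Q| = √((26.519107 − 40.079)² + (21.761606 − 8.153)²) = 19.211060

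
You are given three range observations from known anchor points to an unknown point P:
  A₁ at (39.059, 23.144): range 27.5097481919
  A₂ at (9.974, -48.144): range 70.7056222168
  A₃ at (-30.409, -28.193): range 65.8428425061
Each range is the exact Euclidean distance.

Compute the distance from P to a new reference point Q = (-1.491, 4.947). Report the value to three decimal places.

21.906

eq1: (x − 39.059)² + (y − 23.144)² = 27.5097481919²
eq2: (x − 9.974)² + (y + 48.144)² = 70.7056222168²
eq3: (x + 30.409)² + (y + 28.193)² = 65.8428425061²
eq2−eq3, eq2−eq1 (x²,y² cancel):
  -80.766·x + 39.902·y = -33.767778
  58.170·x + 142.576·y = 3886.423572
det = -80.766·142.576 − 39.902·58.170 = -13836.392556
x = (-33.767778·142.576 − 39.902·3886.423572) / -13836.392556 = 11.555797
y = (-80.766·3886.423572 − -33.767778·58.170) / -13836.392556 = 22.543926
|P − Q| = √((11.555797 − -1.491)² + (22.543926 − 4.947)²) = 21.905952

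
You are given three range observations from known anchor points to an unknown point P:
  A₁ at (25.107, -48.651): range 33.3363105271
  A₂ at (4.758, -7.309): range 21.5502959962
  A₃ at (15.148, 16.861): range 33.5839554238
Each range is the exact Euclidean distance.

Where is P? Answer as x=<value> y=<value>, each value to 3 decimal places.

x=24.765 y=-15.316

eq1: (x − 25.107)² + (y + 48.651)² = 33.3363105271²
eq2: (x − 4.758)² + (y + 7.309)² = 21.5502959962²
eq3: (x − 15.148)² + (y − 16.861)² = 33.5839554238²
eq1−eq2, eq1−eq3 (x²,y² cancel):
  -40.698·x + 82.684·y = -2274.326863
  -19.918·x + 131.024·y = -2500.098487
det = -40.698·131.024 − 82.684·-19.918 = -3685.514840
x = (-2274.326863·131.024 − 82.684·-2500.098487) / -3685.514840 = 24.765403
y = (-40.698·-2500.098487 − -2274.326863·-19.918) / -3685.514840 = -15.316440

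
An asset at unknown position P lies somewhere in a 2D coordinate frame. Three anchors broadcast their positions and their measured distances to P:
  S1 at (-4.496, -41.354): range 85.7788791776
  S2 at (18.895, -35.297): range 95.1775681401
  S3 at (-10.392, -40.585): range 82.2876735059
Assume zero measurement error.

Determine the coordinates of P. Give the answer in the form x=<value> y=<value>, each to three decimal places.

eq1: (x + 4.496)² + (y + 41.354)² = 85.7788791776²
eq2: (x − 18.895)² + (y + 35.297)² = 95.1775681401²
eq3: (x + 10.392)² + (y + 40.585)² = 82.2876735059²
eq2−eq1, eq2−eq3 (x²,y² cancel):
  -46.782·x − 12.114·y = 1828.221462
  -58.574·x − 10.576·y = 2439.744921
det = -46.782·-10.576 − -12.114·-58.574 = -214.799004
x = (1828.221462·-10.576 − -12.114·2439.744921) / -214.799004 = -47.578432
y = (-46.782·2439.744921 − 1828.221462·-58.574) / -214.799004 = 32.820930

x=-47.578 y=32.821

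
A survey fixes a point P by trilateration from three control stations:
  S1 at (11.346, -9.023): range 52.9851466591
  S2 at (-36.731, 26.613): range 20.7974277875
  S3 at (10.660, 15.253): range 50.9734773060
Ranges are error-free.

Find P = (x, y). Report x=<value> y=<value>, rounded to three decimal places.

x=-39.466 y=5.996

eq1: (x − 11.346)² + (y + 9.023)² = 52.9851466591²
eq2: (x + 36.731)² + (y − 26.613)² = 20.7974277875²
eq3: (x − 10.660)² + (y − 15.253)² = 50.9734773060²
eq2−eq3, eq2−eq1 (x²,y² cancel):
  94.782·x − 22.720·y = -3876.890907
  96.154·x − 71.272·y = -4222.164649
det = 94.782·-71.272 − -22.720·96.154 = -4570.683824
x = (-3876.890907·-71.272 − -22.720·-4222.164649) / -4570.683824 = -39.465908
y = (94.782·-4222.164649 − -3876.890907·96.154) / -4570.683824 = 5.996180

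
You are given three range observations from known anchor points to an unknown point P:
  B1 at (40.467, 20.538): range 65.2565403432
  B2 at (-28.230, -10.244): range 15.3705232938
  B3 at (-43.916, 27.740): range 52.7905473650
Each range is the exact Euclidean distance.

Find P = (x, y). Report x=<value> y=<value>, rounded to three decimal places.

x=-13.840 y=-15.645

eq1: (x − 40.467)² + (y − 20.538)² = 65.2565403432²
eq2: (x + 28.230)² + (y + 10.244)² = 15.3705232938²
eq3: (x + 43.916)² + (y − 27.740)² = 52.7905473650²
eq3−eq1, eq3−eq2 (x²,y² cancel):
  168.766·x − 14.404·y = -2110.309289
  31.372·x − 75.968·y = 754.338685
det = 168.766·-75.968 − -14.404·31.372 = -12368.933200
x = (-2110.309289·-75.968 − -14.404·754.338685) / -12368.933200 = -13.839631
y = (168.766·754.338685 − -2110.309289·31.372) / -12368.933200 = -15.644950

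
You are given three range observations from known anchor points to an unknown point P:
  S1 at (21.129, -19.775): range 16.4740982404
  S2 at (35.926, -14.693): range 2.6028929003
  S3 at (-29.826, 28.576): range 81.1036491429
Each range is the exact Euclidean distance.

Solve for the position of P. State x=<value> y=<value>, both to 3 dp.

eq1: (x − 21.129)² + (y + 19.775)² = 16.4740982404²
eq2: (x − 35.926)² + (y + 14.693)² = 2.6028929003²
eq3: (x + 29.826)² + (y − 28.576)² = 81.1036491429²
eq2−eq3, eq2−eq1 (x²,y² cancel):
  -131.504·x + 86.538·y = -6371.410526
  -29.594·x − 10.164·y = -933.697320
det = -131.504·-10.164 − 86.538·-29.594 = 3897.612228
x = (-6371.410526·-10.164 − 86.538·-933.697320) / 3897.612228 = 37.345766
y = (-131.504·-933.697320 − -6371.410526·-29.594) / 3897.612228 = -16.874585

x=37.346 y=-16.875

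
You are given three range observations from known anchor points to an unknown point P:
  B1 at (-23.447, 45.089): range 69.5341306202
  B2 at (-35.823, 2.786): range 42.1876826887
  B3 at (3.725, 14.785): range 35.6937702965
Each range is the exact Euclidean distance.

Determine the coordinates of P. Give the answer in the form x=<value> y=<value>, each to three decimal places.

x=-0.730 y=-20.630

eq1: (x + 23.447)² + (y − 45.089)² = 69.5341306202²
eq2: (x + 35.823)² + (y − 2.786)² = 42.1876826887²
eq3: (x − 3.725)² + (y − 14.785)² = 35.6937702965²
eq3−eq2, eq3−eq1 (x²,y² cancel):
  -79.096·x − 23.998·y = 552.821942
  -54.344·x + 60.608·y = -1210.642203
det = -79.096·60.608 − -23.998·-54.344 = -6097.997680
x = (552.821942·60.608 − -23.998·-1210.642203) / -6097.997680 = -0.730148
y = (-79.096·-1210.642203 − 552.821942·-54.344) / -6097.997680 = -20.629642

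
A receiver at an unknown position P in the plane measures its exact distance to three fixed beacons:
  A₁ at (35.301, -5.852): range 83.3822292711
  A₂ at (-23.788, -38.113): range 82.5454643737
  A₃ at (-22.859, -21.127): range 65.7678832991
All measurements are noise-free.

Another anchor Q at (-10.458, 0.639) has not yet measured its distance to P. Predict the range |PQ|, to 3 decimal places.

eq1: (x − 35.301)² + (y + 5.852)² = 83.3822292711²
eq2: (x + 23.788)² + (y + 38.113)² = 82.5454643737²
eq3: (x + 22.859)² + (y + 21.127)² = 65.7678832991²
eq3−eq2, eq3−eq1 (x²,y² cancel):
  -1.858·x − 33.972·y = -1438.753512
  116.320·x + 30.550·y = -2315.659190
det = -1.858·30.550 − -33.972·116.320 = 3894.861140
x = (-1438.753512·30.550 − -33.972·-2315.659190) / 3894.861140 = -31.482892
y = (-1.858·-2315.659190 − -1438.753512·116.320) / 3894.861140 = 44.073023
|P − Q| = √((-31.482892 − -10.458)² + (44.073023 − 0.639)²) = 48.255160

48.255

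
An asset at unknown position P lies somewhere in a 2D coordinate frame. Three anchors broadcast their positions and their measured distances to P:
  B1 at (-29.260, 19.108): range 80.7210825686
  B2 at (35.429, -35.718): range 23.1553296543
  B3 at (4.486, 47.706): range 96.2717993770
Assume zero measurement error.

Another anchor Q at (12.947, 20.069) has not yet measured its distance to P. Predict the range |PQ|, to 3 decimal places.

eq1: (x + 29.260)² + (y − 19.108)² = 80.7210825686²
eq2: (x − 35.429)² + (y + 35.718)² = 23.1553296543²
eq3: (x − 4.486)² + (y − 47.706)² = 96.2717993770²
eq1−eq2, eq1−eq3 (x²,y² cancel):
  129.378·x − 109.652·y = 7289.450181
  67.492·x + 57.196·y = -1677.642816
det = 129.378·57.196 − -109.652·67.492 = 14800.536872
x = (7289.450181·57.196 − -109.652·-1677.642816) / 14800.536872 = 15.740679
y = (129.378·-1677.642816 − 7289.450181·67.492) / 14800.536872 = -47.905671
|P − Q| = √((15.740679 − 12.947)² + (-47.905671 − 20.069)²) = 68.032055

68.032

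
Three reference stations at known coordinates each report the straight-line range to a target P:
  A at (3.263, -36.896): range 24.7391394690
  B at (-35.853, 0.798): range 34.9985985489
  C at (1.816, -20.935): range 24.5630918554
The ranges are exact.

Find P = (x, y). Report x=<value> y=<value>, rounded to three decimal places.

eq1: (x − 3.263)² + (y + 36.896)² = 24.7391394690²
eq2: (x + 35.853)² + (y − 0.798)² = 34.9985985489²
eq3: (x − 1.816)² + (y + 20.935)² = 24.5630918554²
eq3−eq2, eq3−eq1 (x²,y² cancel):
  -75.338·x + 43.466·y = 222.945913
  2.894·x − 31.922·y = 921.710364
det = -75.338·-31.922 − 43.466·2.894 = 2279.149032
x = (222.945913·-31.922 − 43.466·921.710364) / 2279.149032 = -20.700683
y = (-75.338·921.710364 − 222.945913·2.894) / 2279.149032 = -30.750521

x=-20.701 y=-30.751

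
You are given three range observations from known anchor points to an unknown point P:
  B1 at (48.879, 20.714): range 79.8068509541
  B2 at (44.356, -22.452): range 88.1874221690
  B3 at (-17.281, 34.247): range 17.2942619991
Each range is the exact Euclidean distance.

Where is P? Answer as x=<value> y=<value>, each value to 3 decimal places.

eq1: (x − 48.879)² + (y − 20.714)² = 79.8068509541²
eq2: (x − 44.356)² + (y + 22.452)² = 88.1874221690²
eq3: (x + 17.281)² + (y − 34.247)² = 17.2942619991²
eq2−eq1, eq2−eq3 (x²,y² cancel):
  9.046·x + 86.332·y = 1754.567367
  -123.274·x + 113.398·y = 6477.872861
det = 9.046·113.398 − 86.332·-123.274 = 11668.289276
x = (1754.567367·113.398 − 86.332·6477.872861) / 11668.289276 = -30.877130
y = (9.046·6477.872861 − 1754.567367·-123.274) / 11668.289276 = 23.558841

x=-30.877 y=23.559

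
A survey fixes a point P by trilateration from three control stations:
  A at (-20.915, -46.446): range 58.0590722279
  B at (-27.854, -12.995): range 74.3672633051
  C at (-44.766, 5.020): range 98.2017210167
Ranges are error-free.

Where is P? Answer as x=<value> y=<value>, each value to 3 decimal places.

eq1: (x + 20.915)² + (y + 46.446)² = 58.0590722279²
eq2: (x + 27.854)² + (y + 12.995)² = 74.3672633051²
eq3: (x + 44.766)² + (y − 5.020)² = 98.2017210167²
eq1−eq2, eq1−eq3 (x²,y² cancel):
  -13.878·x + 66.902·y = -3809.586784
  -47.702·x + 102.932·y = -6838.195128
det = -13.878·102.932 − 66.902·-47.702 = 1762.868908
x = (-3809.586784·102.932 − 66.902·-6838.195128) / 1762.868908 = 37.076236
y = (-13.878·-6838.195128 − -3809.586784·-47.702) / 1762.868908 = -49.251783

x=37.076 y=-49.252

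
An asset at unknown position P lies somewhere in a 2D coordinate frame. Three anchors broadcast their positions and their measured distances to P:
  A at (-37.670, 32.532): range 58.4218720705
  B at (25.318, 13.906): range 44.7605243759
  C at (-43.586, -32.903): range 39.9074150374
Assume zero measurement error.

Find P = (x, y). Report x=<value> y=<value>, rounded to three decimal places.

eq1: (x + 37.670)² + (y − 32.532)² = 58.4218720705²
eq2: (x − 25.318)² + (y − 13.906)² = 44.7605243759²
eq3: (x + 43.586)² + (y + 32.903)² = 39.9074150374²
eq1−eq3, eq1−eq2 (x²,y² cancel):
  -11.832·x − 130.870·y = 2325.500242
  125.976·x − 37.252·y = -233.371370
det = -11.832·-37.252 − -130.870·125.976 = 16927.244784
x = (2325.500242·-37.252 − -130.870·-233.371370) / 16927.244784 = -6.922027
y = (-11.832·-233.371370 − 2325.500242·125.976) / 16927.244784 = -17.143721

x=-6.922 y=-17.144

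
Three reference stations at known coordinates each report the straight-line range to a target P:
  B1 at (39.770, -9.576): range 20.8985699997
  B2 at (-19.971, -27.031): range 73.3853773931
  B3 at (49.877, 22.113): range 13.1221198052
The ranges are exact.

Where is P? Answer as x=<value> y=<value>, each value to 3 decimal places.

x=42.722 y=11.113

eq1: (x − 39.770)² + (y + 9.576)² = 20.8985699997²
eq2: (x + 19.971)² + (y + 27.031)² = 73.3853773931²
eq3: (x − 49.877)² + (y − 22.113)² = 13.1221198052²
eq2−eq3, eq2−eq1 (x²,y² cancel):
  139.696·x + 98.288·y = 7060.407683
  119.482·x + 34.910·y = 5492.500261
det = 139.696·34.910 − 98.288·119.482 = -6866.859456
x = (7060.407683·34.910 − 98.288·5492.500261) / -6866.859456 = 42.722301
y = (139.696·5492.500261 − 7060.407683·119.482) / -6866.859456 = 11.112986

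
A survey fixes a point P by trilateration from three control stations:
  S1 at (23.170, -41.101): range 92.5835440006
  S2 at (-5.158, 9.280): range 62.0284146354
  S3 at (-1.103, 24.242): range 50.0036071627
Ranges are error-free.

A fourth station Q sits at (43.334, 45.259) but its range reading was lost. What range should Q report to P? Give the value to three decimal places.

4.477

eq1: (x − 23.170)² + (y + 41.101)² = 92.5835440006²
eq2: (x + 5.158)² + (y − 9.280)² = 62.0284146354²
eq3: (x + 1.103)² + (y − 24.242)² = 50.0036071627²
eq2−eq3, eq2−eq1 (x²,y² cancel):
  8.110·x + 29.924·y = 1823.331302
  56.656·x − 100.762·y = -2610.770661
det = 8.110·-100.762 − 29.924·56.656 = -2512.553964
x = (1823.331302·-100.762 − 29.924·-2610.770661) / -2512.553964 = 42.028075
y = (8.110·-2610.770661 − 1823.331302·56.656) / -2512.553964 = 49.541626
|P − Q| = √((42.028075 − 43.334)² + (49.541626 − 45.259)²) = 4.477312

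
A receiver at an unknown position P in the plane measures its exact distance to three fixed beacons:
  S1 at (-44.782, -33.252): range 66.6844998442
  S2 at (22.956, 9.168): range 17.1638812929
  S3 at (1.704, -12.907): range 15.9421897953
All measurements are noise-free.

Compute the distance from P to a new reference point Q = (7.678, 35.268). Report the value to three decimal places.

42.849

eq1: (x + 44.782)² + (y + 33.252)² = 66.6844998442²
eq2: (x − 22.956)² + (y − 9.168)² = 17.1638812929²
eq3: (x − 1.704)² + (y + 12.907)² = 15.9421897953²
eq3−eq1, eq3−eq2 (x²,y² cancel):
  -92.972·x − 40.690·y = -1251.040341
  42.504·x + 44.150·y = 401.090489
det = -92.972·44.150 − -40.690·42.504 = -2375.226040
x = (-1251.040341·44.150 − -40.690·401.090489) / -2375.226040 = 16.382887
y = (-92.972·401.090489 − -1251.040341·42.504) / -2375.226040 = -6.687378
|P − Q| = √((16.382887 − 7.678)² + (-6.687378 − 35.268)²) = 42.848906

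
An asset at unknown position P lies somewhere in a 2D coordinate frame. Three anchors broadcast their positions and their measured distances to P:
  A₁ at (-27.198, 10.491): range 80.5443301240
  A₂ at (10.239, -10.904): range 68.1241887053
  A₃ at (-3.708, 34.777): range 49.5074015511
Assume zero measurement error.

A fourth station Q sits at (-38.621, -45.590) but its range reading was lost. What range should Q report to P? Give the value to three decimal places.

eq1: (x + 27.198)² + (y − 10.491)² = 80.5443301240²
eq2: (x − 10.239)² + (y + 10.904)² = 68.1241887053²
eq3: (x + 3.708)² + (y − 34.777)² = 49.5074015511²
eq2−eq3, eq2−eq1 (x²,y² cancel):
  -27.894·x + 91.362·y = 3189.376934
  -74.874·x + 42.790·y = -1220.426080
det = -27.894·42.790 − 91.362·-74.874 = 5647.054128
x = (3189.376934·42.790 − 91.362·-1220.426080) / 5647.054128 = 43.912100
y = (-27.894·-1220.426080 − 3189.376934·-74.874) / 5647.054128 = 48.316161
|P − Q| = √((43.912100 − -38.621)² + (48.316161 − -45.590)²) = 125.020317

125.020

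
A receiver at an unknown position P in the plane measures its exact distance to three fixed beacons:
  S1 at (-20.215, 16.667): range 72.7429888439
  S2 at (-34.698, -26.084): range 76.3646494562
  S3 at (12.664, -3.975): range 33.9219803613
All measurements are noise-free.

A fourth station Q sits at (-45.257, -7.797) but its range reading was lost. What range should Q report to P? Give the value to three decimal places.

87.919

eq1: (x + 20.215)² + (y − 16.667)² = 72.7429888439²
eq2: (x + 34.698)² + (y + 26.084)² = 76.3646494562²
eq3: (x − 12.664)² + (y + 3.975)² = 33.9219803613²
eq3−eq1, eq3−eq2 (x²,y² cancel):
  -65.758·x + 41.284·y = -3630.584081
  -94.724·x − 44.218·y = -2972.710196
det = -65.758·-44.218 − 41.284·-94.724 = 6818.272860
x = (-3630.584081·-44.218 − 41.284·-2972.710196) / 6818.272860 = 41.544617
y = (-65.758·-2972.710196 − -3630.584081·-94.724) / 6818.272860 = -21.768558
|P − Q| = √((41.544617 − -45.257)² + (-21.768558 − -7.797)²) = 87.918856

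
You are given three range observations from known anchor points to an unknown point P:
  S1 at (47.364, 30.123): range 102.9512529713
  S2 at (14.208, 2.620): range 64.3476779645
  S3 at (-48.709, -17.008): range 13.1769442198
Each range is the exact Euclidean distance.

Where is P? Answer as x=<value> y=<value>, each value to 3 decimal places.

x=-49.811 y=-3.877

eq1: (x − 47.364)² + (y − 30.123)² = 102.9512529713²
eq2: (x − 14.208)² + (y − 2.620)² = 64.3476779645²
eq3: (x + 48.709)² + (y + 17.008)² = 13.1769442198²
eq2−eq3, eq2−eq1 (x²,y² cancel):
  -125.834·x − 39.256·y = 6420.098881
  66.312·x + 55.006·y = -3516.324868
det = -125.834·55.006 − -39.256·66.312 = -4318.481132
x = (6420.098881·55.006 − -39.256·-3516.324868) / -4318.481132 = -49.810825
y = (-125.834·-3516.324868 − 6420.098881·66.312) / -4318.481132 = -3.877203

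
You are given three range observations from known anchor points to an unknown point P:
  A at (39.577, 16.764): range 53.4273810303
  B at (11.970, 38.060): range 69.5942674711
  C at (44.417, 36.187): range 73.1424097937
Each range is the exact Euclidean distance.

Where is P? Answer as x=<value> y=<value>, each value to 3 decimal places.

eq1: (x − 39.577)² + (y − 16.764)² = 53.4273810303²
eq2: (x − 11.970)² + (y − 38.060)² = 69.5942674711²
eq3: (x − 44.417)² + (y − 36.187)² = 73.1424097937²
eq3−eq2, eq3−eq1 (x²,y² cancel):
  -64.894·x + 3.746·y = -1184.074312
  -9.680·x − 38.846·y = 1060.328834
det = -64.894·-38.846 − 3.746·-9.680 = 2557.133604
x = (-1184.074312·-38.846 − 3.746·1060.328834) / 2557.133604 = 16.434245
y = (-64.894·1060.328834 − -1184.074312·-9.680) / 2557.133604 = -31.390937

x=16.434 y=-31.391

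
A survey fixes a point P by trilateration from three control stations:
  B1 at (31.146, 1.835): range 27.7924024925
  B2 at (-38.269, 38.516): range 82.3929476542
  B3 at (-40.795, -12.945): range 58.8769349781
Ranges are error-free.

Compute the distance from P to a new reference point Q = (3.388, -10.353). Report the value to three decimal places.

eq1: (x − 31.146)² + (y − 1.835)² = 27.7924024925²
eq2: (x + 38.269)² + (y − 38.516)² = 82.3929476542²
eq3: (x + 40.795)² + (y + 12.945)² = 58.8769349781²
eq3−eq2, eq3−eq1 (x²,y² cancel):
  5.052·x + 102.922·y = -2205.910784
  143.882·x + 29.560·y = 1835.711327
det = 5.052·29.560 − 102.922·143.882 = -14659.286084
x = (-2205.910784·29.560 − 102.922·1835.711327) / -14659.286084 = 17.336574
y = (5.052·1835.711327 − -2205.910784·143.882) / -14659.286084 = -22.283818
|P − Q| = √((17.336574 − 3.388)² + (-22.283818 − -10.353)²) = 18.355031

18.355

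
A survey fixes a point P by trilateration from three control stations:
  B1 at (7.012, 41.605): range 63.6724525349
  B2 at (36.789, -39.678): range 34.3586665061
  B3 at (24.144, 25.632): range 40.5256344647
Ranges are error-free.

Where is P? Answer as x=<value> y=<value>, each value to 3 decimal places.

eq1: (x − 7.012)² + (y − 41.605)² = 63.6724525349²
eq2: (x − 36.789)² + (y + 39.678)² = 34.3586665061²
eq3: (x − 24.144)² + (y − 25.632)² = 40.5256344647²
eq2−eq1, eq2−eq3 (x²,y² cancel):
  -59.554·x + 162.566·y = -4021.293284
  -25.290·x + 130.620·y = -2149.651130
det = -59.554·130.620 − 162.566·-25.290 = -3667.649340
x = (-4021.293284·130.620 − 162.566·-2149.651130) / -3667.649340 = 47.932920
y = (-59.554·-2149.651130 − -4021.293284·-25.290) / -3667.649340 = -7.176754

x=47.933 y=-7.177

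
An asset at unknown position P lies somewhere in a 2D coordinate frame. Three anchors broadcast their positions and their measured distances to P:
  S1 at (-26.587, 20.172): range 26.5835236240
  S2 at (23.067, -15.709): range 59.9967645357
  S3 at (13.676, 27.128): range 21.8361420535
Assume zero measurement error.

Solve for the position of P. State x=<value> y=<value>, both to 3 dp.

x=-5.880 y=36.843

eq1: (x + 26.587)² + (y − 20.172)² = 26.5835236240²
eq2: (x − 23.067)² + (y + 15.709)² = 59.9967645357²
eq3: (x − 13.676)² + (y − 27.128)² = 21.8361420535²
eq2−eq1, eq2−eq3 (x²,y² cancel):
  -99.308·x + 71.762·y = 3227.847009
  -18.782·x + 85.674·y = 3266.896845
det = -99.308·85.674 − 71.762·-18.782 = -7160.279708
x = (3227.847009·85.674 − 71.762·3266.896845) / -7160.279708 = -5.880149
y = (-99.308·3266.896845 − 3227.847009·-18.782) / -7160.279708 = 36.842635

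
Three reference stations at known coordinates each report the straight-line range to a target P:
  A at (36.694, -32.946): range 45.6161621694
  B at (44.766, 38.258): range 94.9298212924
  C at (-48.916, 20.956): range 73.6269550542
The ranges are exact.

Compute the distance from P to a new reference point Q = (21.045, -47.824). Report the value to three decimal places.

30.256

eq1: (x − 36.694)² + (y + 32.946)² = 45.6161621694²
eq2: (x − 44.766)² + (y − 38.258)² = 94.9298212924²
eq3: (x + 48.916)² + (y − 20.956)² = 73.6269550542²
eq2−eq3, eq2−eq1 (x²,y² cancel):
  -187.364·x − 34.604·y = 2955.002132
  -16.144·x − 142.408·y = 5895.055952
det = -187.364·-142.408 − -34.604·-16.144 = 26123.485536
x = (2955.002132·-142.408 − -34.604·5895.055952) / 26123.485536 = -8.299942
y = (-187.364·5895.055952 − 2955.002132·-16.144) / 26123.485536 = -40.454621
|P − Q| = √((-8.299942 − 21.045)² + (-40.454621 − -47.824)²) = 30.256130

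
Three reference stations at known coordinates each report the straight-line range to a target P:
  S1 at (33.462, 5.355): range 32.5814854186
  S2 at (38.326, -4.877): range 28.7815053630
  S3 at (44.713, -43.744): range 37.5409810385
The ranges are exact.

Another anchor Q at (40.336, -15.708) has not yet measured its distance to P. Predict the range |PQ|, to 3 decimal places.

26.271

eq1: (x − 33.462)² + (y − 5.355)² = 32.5814854186²
eq2: (x − 38.326)² + (y + 4.877)² = 28.7815053630²
eq3: (x − 44.713)² + (y + 43.744)² = 37.5409810385²
eq1−eq2, eq1−eq3 (x²,y² cancel):
  9.728·x − 20.464·y = 577.464077
  22.502·x − 98.198·y = 2416.636371
det = 9.728·-98.198 − -20.464·22.502 = -494.789216
x = (577.464077·-98.198 − -20.464·2416.636371) / -494.789216 = 14.656283
y = (9.728·2416.636371 − 577.464077·22.502) / -494.789216 = -21.251356
|P − Q| = √((14.656283 − 40.336)² + (-21.251356 − -15.708)²) = 26.271214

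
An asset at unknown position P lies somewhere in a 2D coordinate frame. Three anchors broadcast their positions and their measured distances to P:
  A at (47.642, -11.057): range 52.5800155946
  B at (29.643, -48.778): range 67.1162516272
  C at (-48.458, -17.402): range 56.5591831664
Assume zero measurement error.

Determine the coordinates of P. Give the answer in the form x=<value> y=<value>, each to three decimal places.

eq1: (x − 47.642)² + (y + 11.057)² = 52.5800155946²
eq2: (x − 29.643)² + (y + 48.778)² = 67.1162516272²
eq3: (x + 48.458)² + (y + 17.402)² = 56.5591831664²
eq2−eq1, eq2−eq3 (x²,y² cancel):
  35.998·x + 75.442·y = 873.949873
  -156.202·x + 62.752·y = 698.656667
det = 35.998·62.752 − 75.442·-156.202 = 14043.137780
x = (873.949873·62.752 − 75.442·698.656667) / 14043.137780 = 0.151964
y = (35.998·698.656667 − 873.949873·-156.202) / 14043.137780 = 11.511883

x=0.152 y=11.512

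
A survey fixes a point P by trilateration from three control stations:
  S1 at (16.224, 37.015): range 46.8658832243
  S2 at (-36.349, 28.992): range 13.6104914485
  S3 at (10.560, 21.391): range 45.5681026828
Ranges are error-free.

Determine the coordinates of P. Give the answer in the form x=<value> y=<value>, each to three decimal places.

eq1: (x − 16.224)² + (y − 37.015)² = 46.8658832243²
eq2: (x + 36.349)² + (y − 28.992)² = 13.6104914485²
eq3: (x − 10.560)² + (y − 21.391)² = 45.5681026828²
eq1−eq3, eq1−eq2 (x²,y² cancel):
  -11.328·x − 31.248·y = -944.280892
  -105.146·x − 16.046·y = 2539.622997
det = -11.328·-16.046 − -31.248·-105.146 = -3103.833120
x = (-944.280892·-16.046 − -31.248·2539.622997) / -3103.833120 = -30.449469
y = (-11.328·2539.622997 − -944.280892·-105.146) / -3103.833120 = 41.257440

x=-30.449 y=41.257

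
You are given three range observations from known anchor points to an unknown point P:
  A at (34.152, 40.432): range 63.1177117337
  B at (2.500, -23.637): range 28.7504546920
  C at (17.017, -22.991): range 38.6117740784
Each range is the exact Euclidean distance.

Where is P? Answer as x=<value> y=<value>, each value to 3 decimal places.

eq1: (x − 34.152)² + (y − 40.432)² = 63.1177117337²
eq2: (x − 2.500)² + (y + 23.637)² = 28.7504546920²
eq3: (x − 17.017)² + (y + 22.991)² = 38.6117740784²
eq1−eq2, eq1−eq3 (x²,y² cancel):
  -63.304·x − 128.138·y = 921.108931
  -34.270·x − 126.846·y = 510.035079
det = -63.304·-126.846 − -128.138·-34.270 = 3638.569924
x = (921.108931·-126.846 − -128.138·510.035079) / 3638.569924 = -14.149545
y = (-63.304·510.035079 − 921.108931·-34.270) / 3638.569924 = -0.198116

x=-14.150 y=-0.198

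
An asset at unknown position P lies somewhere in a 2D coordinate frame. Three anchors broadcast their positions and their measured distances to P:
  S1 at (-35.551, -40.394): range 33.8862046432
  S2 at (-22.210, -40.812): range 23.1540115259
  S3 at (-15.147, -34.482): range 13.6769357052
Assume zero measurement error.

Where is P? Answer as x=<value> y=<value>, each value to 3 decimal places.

x=-5.444 y=-24.843

eq1: (x + 35.551)² + (y + 40.394)² = 33.8862046432²
eq2: (x + 22.210)² + (y + 40.812)² = 23.1540115259²
eq3: (x + 15.147)² + (y + 34.482)² = 13.6769357052²
eq2−eq1, eq2−eq3 (x²,y² cancel):
  -26.682·x + 0.836·y = 124.478778
  14.126·x + 12.660·y = -391.413832
det = -26.682·12.660 − 0.836·14.126 = -349.603456
x = (124.478778·12.660 − 0.836·-391.413832) / -349.603456 = -5.443663
y = (-26.682·-391.413832 − 124.478778·14.126) / -349.603456 = -24.843337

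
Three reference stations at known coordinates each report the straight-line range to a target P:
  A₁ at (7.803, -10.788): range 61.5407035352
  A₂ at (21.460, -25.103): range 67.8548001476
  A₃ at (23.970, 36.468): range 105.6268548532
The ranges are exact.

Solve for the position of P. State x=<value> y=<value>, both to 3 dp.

eq1: (x − 7.803)² + (y + 10.788)² = 61.5407035352²
eq2: (x − 21.460)² + (y + 25.103)² = 67.8548001476²
eq3: (x − 23.970)² + (y − 36.468)² = 105.6268548532²
eq2−eq3, eq2−eq1 (x²,y² cancel):
  5.020·x + 123.142·y = -5738.974848
  -27.314·x + 28.630·y = -96.408745
det = 5.020·28.630 − 123.142·-27.314 = 3507.223188
x = (-5738.974848·28.630 − 123.142·-96.408745) / 3507.223188 = -43.463126
y = (5.020·-96.408745 − -5738.974848·-27.314) / 3507.223188 = -44.832713

x=-43.463 y=-44.833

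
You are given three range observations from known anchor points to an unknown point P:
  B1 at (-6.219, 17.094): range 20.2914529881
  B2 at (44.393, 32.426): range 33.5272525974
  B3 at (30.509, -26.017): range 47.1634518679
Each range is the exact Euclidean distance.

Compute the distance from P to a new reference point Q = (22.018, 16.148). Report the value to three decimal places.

eq1: (x + 6.219)² + (y − 17.094)² = 20.2914529881²
eq2: (x − 44.393)² + (y − 32.426)² = 33.5272525974²
eq3: (x − 30.509)² + (y + 26.017)² = 47.1634518679²
eq1−eq3, eq1−eq2 (x²,y² cancel):
  73.456·x − 86.222·y = -535.845555
  101.224·x + 30.664·y = 1978.969526
det = 73.456·30.664 − -86.222·101.224 = 10980.190512
x = (-535.845555·30.664 − -86.222·1978.969526) / 10980.190512 = 14.043431
y = (73.456·1978.969526 − -535.845555·101.224) / 10980.190512 = 18.178885
|P − Q| = √((14.043431 − 22.018)² + (18.178885 − 16.148)²) = 8.229110

8.229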